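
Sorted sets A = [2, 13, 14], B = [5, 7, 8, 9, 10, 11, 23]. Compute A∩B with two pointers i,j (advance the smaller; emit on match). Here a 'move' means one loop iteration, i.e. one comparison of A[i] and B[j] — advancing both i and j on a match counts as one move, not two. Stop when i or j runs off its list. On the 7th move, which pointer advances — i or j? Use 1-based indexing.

[i=1,j=1] 2<5 → i++
[i=2,j=1] 13>5 → j++
[i=2,j=2] 13>7 → j++
[i=2,j=3] 13>8 → j++
[i=2,j=4] 13>9 → j++
[i=2,j=5] 13>10 → j++
[i=2,j=6] 13>11 → j++

j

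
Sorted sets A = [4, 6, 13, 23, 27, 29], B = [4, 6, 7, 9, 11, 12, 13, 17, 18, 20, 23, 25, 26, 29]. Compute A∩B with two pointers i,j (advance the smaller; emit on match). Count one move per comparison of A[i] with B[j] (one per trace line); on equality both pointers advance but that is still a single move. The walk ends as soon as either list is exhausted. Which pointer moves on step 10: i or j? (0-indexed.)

i=0 j=0: 4==4 emit, i++,j++
i=1 j=1: 6==6 emit, i++,j++
i=2 j=2: 13>7, j++
i=2 j=3: 13>9, j++
i=2 j=4: 13>11, j++
i=2 j=5: 13>12, j++
i=2 j=6: 13==13 emit, i++,j++
i=3 j=7: 23>17, j++
i=3 j=8: 23>18, j++
i=3 j=9: 23>20, j++

j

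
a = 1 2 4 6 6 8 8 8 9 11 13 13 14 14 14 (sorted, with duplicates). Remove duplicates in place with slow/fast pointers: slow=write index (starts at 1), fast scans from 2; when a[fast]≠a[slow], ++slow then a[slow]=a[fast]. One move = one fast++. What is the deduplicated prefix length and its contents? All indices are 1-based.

length 9; prefix = [1, 2, 4, 6, 8, 9, 11, 13, 14]

(s=1,f=2) a[fast]=2≠a[slow]=1 write a[2]=2 → slow++,fast++
(s=2,f=3) a[fast]=4≠a[slow]=2 write a[3]=4 → slow++,fast++
(s=3,f=4) a[fast]=6≠a[slow]=4 write a[4]=6 → slow++,fast++
(s=4,f=5) a[fast]=6=a[slow] dup → fast++
(s=4,f=6) a[fast]=8≠a[slow]=6 write a[5]=8 → slow++,fast++
(s=5,f=7) a[fast]=8=a[slow] dup → fast++
(s=5,f=8) a[fast]=8=a[slow] dup → fast++
(s=5,f=9) a[fast]=9≠a[slow]=8 write a[6]=9 → slow++,fast++
(s=6,f=10) a[fast]=11≠a[slow]=9 write a[7]=11 → slow++,fast++
(s=7,f=11) a[fast]=13≠a[slow]=11 write a[8]=13 → slow++,fast++
(s=8,f=12) a[fast]=13=a[slow] dup → fast++
(s=8,f=13) a[fast]=14≠a[slow]=13 write a[9]=14 → slow++,fast++
(s=9,f=14) a[fast]=14=a[slow] dup → fast++
(s=9,f=15) a[fast]=14=a[slow] dup → fast++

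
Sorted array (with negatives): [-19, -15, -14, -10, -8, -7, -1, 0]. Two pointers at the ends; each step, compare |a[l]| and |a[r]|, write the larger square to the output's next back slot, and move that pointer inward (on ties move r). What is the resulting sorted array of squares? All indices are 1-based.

l=1 r=8: |-19|>|0| out[8]=361, l++
l=2 r=8: |-15|>|0| out[7]=225, l++
l=3 r=8: |-14|>|0| out[6]=196, l++
l=4 r=8: |-10|>|0| out[5]=100, l++
l=5 r=8: |-8|>|0| out[4]=64, l++
l=6 r=8: |-7|>|0| out[3]=49, l++
l=7 r=8: |-1|>|0| out[2]=1, l++
l=8 r=8: |0|<=|0| out[1]=0, r--

[0, 1, 49, 64, 100, 196, 225, 361]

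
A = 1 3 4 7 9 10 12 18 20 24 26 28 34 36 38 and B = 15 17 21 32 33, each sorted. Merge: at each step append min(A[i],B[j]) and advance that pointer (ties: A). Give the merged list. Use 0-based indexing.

[1, 3, 4, 7, 9, 10, 12, 15, 17, 18, 20, 21, 24, 26, 28, 32, 33, 34, 36, 38]

i=0 j=0: A[i]=1<=B[j]=15 take 1, i++
i=1 j=0: A[i]=3<=B[j]=15 take 3, i++
i=2 j=0: A[i]=4<=B[j]=15 take 4, i++
i=3 j=0: A[i]=7<=B[j]=15 take 7, i++
i=4 j=0: A[i]=9<=B[j]=15 take 9, i++
i=5 j=0: A[i]=10<=B[j]=15 take 10, i++
i=6 j=0: A[i]=12<=B[j]=15 take 12, i++
i=7 j=0: A[i]=18>B[j]=15 take 15, j++
i=7 j=1: A[i]=18>B[j]=17 take 17, j++
i=7 j=2: A[i]=18<=B[j]=21 take 18, i++
i=8 j=2: A[i]=20<=B[j]=21 take 20, i++
i=9 j=2: A[i]=24>B[j]=21 take 21, j++
i=9 j=3: A[i]=24<=B[j]=32 take 24, i++
i=10 j=3: A[i]=26<=B[j]=32 take 26, i++
i=11 j=3: A[i]=28<=B[j]=32 take 28, i++
i=12 j=3: A[i]=34>B[j]=32 take 32, j++
i=12 j=4: A[i]=34>B[j]=33 take 33, j++
i=12 j=5: B done, take A[i]=34, i++
i=13 j=5: B done, take A[i]=36, i++
i=14 j=5: B done, take A[i]=38, i++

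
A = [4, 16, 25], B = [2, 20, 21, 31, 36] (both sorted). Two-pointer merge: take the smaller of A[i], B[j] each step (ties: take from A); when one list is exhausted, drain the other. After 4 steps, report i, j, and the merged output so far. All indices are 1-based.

i=3, j=3, merged so far=[2, 4, 16, 20]

[i=1,j=1] A[i]=4>B[j]=2 take 2 → j++
[i=1,j=2] A[i]=4<=B[j]=20 take 4 → i++
[i=2,j=2] A[i]=16<=B[j]=20 take 16 → i++
[i=3,j=2] A[i]=25>B[j]=20 take 20 → j++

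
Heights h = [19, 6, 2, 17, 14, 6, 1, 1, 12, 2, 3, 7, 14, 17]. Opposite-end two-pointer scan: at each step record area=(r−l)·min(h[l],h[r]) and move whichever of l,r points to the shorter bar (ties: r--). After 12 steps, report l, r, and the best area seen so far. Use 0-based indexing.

l=0 r=13: min(19,17)*13=221 best=221 *, r--
l=0 r=12: min(19,14)*12=168 best=221, r--
l=0 r=11: min(19,7)*11=77 best=221, r--
l=0 r=10: min(19,3)*10=30 best=221, r--
l=0 r=9: min(19,2)*9=18 best=221, r--
l=0 r=8: min(19,12)*8=96 best=221, r--
l=0 r=7: min(19,1)*7=7 best=221, r--
l=0 r=6: min(19,1)*6=6 best=221, r--
l=0 r=5: min(19,6)*5=30 best=221, r--
l=0 r=4: min(19,14)*4=56 best=221, r--
l=0 r=3: min(19,17)*3=51 best=221, r--
l=0 r=2: min(19,2)*2=4 best=221, r--

l=0, r=1, best area=221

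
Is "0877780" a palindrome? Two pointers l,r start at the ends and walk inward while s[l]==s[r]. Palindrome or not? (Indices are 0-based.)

[0,6] '0'=='0' → l++,r--
[1,5] '8'=='8' → l++,r--
[2,4] '7'=='7' → l++,r--

palindrome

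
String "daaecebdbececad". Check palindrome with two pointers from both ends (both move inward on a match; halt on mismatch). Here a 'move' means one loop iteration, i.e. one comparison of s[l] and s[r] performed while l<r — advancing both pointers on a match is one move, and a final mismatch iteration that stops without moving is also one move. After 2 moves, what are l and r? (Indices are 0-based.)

l=2, r=12

[0,14] 'd'=='d' → l++,r--
[1,13] 'a'=='a' → l++,r--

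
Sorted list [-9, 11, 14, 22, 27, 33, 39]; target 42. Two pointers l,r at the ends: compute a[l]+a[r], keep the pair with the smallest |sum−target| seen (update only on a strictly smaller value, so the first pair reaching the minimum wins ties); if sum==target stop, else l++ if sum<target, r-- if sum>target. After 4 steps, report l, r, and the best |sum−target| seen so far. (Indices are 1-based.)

l=3, r=5, best |Δ|=2

l=1 r=7: -9+39=30 d=12 *, l++
l=2 r=7: 11+39=50 d=8 *, r--
l=2 r=6: 11+33=44 d=2 *, r--
l=2 r=5: 11+27=38 d=4, l++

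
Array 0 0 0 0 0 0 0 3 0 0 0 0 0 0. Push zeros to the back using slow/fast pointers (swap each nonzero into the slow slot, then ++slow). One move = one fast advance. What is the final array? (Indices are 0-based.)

(s=0,f=0) a[fast]=0 → fast++
(s=0,f=1) a[fast]=0 → fast++
(s=0,f=2) a[fast]=0 → fast++
(s=0,f=3) a[fast]=0 → fast++
(s=0,f=4) a[fast]=0 → fast++
(s=0,f=5) a[fast]=0 → fast++
(s=0,f=6) a[fast]=0 → fast++
(s=0,f=7) a[fast]=3≠0 swap→a[0]=3 → slow++,fast++
(s=1,f=8) a[fast]=0 → fast++
(s=1,f=9) a[fast]=0 → fast++
(s=1,f=10) a[fast]=0 → fast++
(s=1,f=11) a[fast]=0 → fast++
(s=1,f=12) a[fast]=0 → fast++
(s=1,f=13) a[fast]=0 → fast++

[3, 0, 0, 0, 0, 0, 0, 0, 0, 0, 0, 0, 0, 0]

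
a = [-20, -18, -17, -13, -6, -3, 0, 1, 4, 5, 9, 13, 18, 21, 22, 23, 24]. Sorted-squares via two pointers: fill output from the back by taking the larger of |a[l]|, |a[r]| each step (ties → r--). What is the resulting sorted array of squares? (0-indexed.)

l=0 r=16: |-20|<=|24| out[16]=576, r--
l=0 r=15: |-20|<=|23| out[15]=529, r--
l=0 r=14: |-20|<=|22| out[14]=484, r--
l=0 r=13: |-20|<=|21| out[13]=441, r--
l=0 r=12: |-20|>|18| out[12]=400, l++
l=1 r=12: |-18|<=|18| out[11]=324, r--
l=1 r=11: |-18|>|13| out[10]=324, l++
l=2 r=11: |-17|>|13| out[9]=289, l++
l=3 r=11: |-13|<=|13| out[8]=169, r--
l=3 r=10: |-13|>|9| out[7]=169, l++
l=4 r=10: |-6|<=|9| out[6]=81, r--
l=4 r=9: |-6|>|5| out[5]=36, l++
l=5 r=9: |-3|<=|5| out[4]=25, r--
l=5 r=8: |-3|<=|4| out[3]=16, r--
l=5 r=7: |-3|>|1| out[2]=9, l++
l=6 r=7: |0|<=|1| out[1]=1, r--
l=6 r=6: |0|<=|0| out[0]=0, r--

[0, 1, 9, 16, 25, 36, 81, 169, 169, 289, 324, 324, 400, 441, 484, 529, 576]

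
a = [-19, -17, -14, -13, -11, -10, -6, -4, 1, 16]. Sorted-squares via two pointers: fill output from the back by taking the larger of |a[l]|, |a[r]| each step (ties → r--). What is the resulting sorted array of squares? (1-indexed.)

[1, 16, 36, 100, 121, 169, 196, 256, 289, 361]

[1,10] |-19|>|16| out[10]=361 → l++
[2,10] |-17|>|16| out[9]=289 → l++
[3,10] |-14|<=|16| out[8]=256 → r--
[3,9] |-14|>|1| out[7]=196 → l++
[4,9] |-13|>|1| out[6]=169 → l++
[5,9] |-11|>|1| out[5]=121 → l++
[6,9] |-10|>|1| out[4]=100 → l++
[7,9] |-6|>|1| out[3]=36 → l++
[8,9] |-4|>|1| out[2]=16 → l++
[9,9] |1|<=|1| out[1]=1 → r--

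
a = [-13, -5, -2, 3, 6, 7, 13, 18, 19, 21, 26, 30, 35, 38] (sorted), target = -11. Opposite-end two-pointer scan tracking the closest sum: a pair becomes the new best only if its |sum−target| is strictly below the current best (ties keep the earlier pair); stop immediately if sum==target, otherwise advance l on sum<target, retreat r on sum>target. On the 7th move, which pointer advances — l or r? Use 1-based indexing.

r

[1,14] -13+38=25 d=36 * → r--
[1,13] -13+35=22 d=33 * → r--
[1,12] -13+30=17 d=28 * → r--
[1,11] -13+26=13 d=24 * → r--
[1,10] -13+21=8 d=19 * → r--
[1,9] -13+19=6 d=17 * → r--
[1,8] -13+18=5 d=16 * → r--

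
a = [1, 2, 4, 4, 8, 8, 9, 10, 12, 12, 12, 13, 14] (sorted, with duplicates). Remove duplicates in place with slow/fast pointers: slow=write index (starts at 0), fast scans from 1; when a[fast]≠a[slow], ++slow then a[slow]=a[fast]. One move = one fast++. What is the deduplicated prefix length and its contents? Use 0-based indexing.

slow=0 fast=1: a[fast]=2≠a[slow]=1 write a[1]=2, slow++,fast++
slow=1 fast=2: a[fast]=4≠a[slow]=2 write a[2]=4, slow++,fast++
slow=2 fast=3: a[fast]=4=a[slow] dup, fast++
slow=2 fast=4: a[fast]=8≠a[slow]=4 write a[3]=8, slow++,fast++
slow=3 fast=5: a[fast]=8=a[slow] dup, fast++
slow=3 fast=6: a[fast]=9≠a[slow]=8 write a[4]=9, slow++,fast++
slow=4 fast=7: a[fast]=10≠a[slow]=9 write a[5]=10, slow++,fast++
slow=5 fast=8: a[fast]=12≠a[slow]=10 write a[6]=12, slow++,fast++
slow=6 fast=9: a[fast]=12=a[slow] dup, fast++
slow=6 fast=10: a[fast]=12=a[slow] dup, fast++
slow=6 fast=11: a[fast]=13≠a[slow]=12 write a[7]=13, slow++,fast++
slow=7 fast=12: a[fast]=14≠a[slow]=13 write a[8]=14, slow++,fast++

length 9; prefix = [1, 2, 4, 8, 9, 10, 12, 13, 14]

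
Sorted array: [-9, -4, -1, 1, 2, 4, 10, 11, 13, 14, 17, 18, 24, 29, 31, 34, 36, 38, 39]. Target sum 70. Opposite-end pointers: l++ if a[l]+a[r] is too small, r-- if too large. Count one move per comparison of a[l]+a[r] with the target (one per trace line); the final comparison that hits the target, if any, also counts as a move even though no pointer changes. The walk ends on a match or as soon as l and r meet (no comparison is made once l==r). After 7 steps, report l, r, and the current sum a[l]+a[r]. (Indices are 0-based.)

l=7, r=18, sum=50

[0,18] -9+39=30 <70 → l++
[1,18] -4+39=35 <70 → l++
[2,18] -1+39=38 <70 → l++
[3,18] 1+39=40 <70 → l++
[4,18] 2+39=41 <70 → l++
[5,18] 4+39=43 <70 → l++
[6,18] 10+39=49 <70 → l++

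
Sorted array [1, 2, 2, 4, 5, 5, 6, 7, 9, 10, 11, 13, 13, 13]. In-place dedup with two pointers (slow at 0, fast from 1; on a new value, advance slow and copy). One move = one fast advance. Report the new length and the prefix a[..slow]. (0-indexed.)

slow=0 fast=1: a[fast]=2≠a[slow]=1 write a[1]=2, slow++,fast++
slow=1 fast=2: a[fast]=2=a[slow] dup, fast++
slow=1 fast=3: a[fast]=4≠a[slow]=2 write a[2]=4, slow++,fast++
slow=2 fast=4: a[fast]=5≠a[slow]=4 write a[3]=5, slow++,fast++
slow=3 fast=5: a[fast]=5=a[slow] dup, fast++
slow=3 fast=6: a[fast]=6≠a[slow]=5 write a[4]=6, slow++,fast++
slow=4 fast=7: a[fast]=7≠a[slow]=6 write a[5]=7, slow++,fast++
slow=5 fast=8: a[fast]=9≠a[slow]=7 write a[6]=9, slow++,fast++
slow=6 fast=9: a[fast]=10≠a[slow]=9 write a[7]=10, slow++,fast++
slow=7 fast=10: a[fast]=11≠a[slow]=10 write a[8]=11, slow++,fast++
slow=8 fast=11: a[fast]=13≠a[slow]=11 write a[9]=13, slow++,fast++
slow=9 fast=12: a[fast]=13=a[slow] dup, fast++
slow=9 fast=13: a[fast]=13=a[slow] dup, fast++

length 10; prefix = [1, 2, 4, 5, 6, 7, 9, 10, 11, 13]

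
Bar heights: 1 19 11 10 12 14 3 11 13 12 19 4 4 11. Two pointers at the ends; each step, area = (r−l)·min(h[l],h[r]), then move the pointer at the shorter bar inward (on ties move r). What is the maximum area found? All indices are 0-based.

max area = 171

l=0 r=13: min(1,11)*13=13 best=13 *, l++
l=1 r=13: min(19,11)*12=132 best=132 *, r--
l=1 r=12: min(19,4)*11=44 best=132, r--
l=1 r=11: min(19,4)*10=40 best=132, r--
l=1 r=10: min(19,19)*9=171 best=171 *, r--
l=1 r=9: min(19,12)*8=96 best=171, r--
l=1 r=8: min(19,13)*7=91 best=171, r--
l=1 r=7: min(19,11)*6=66 best=171, r--
l=1 r=6: min(19,3)*5=15 best=171, r--
l=1 r=5: min(19,14)*4=56 best=171, r--
l=1 r=4: min(19,12)*3=36 best=171, r--
l=1 r=3: min(19,10)*2=20 best=171, r--
l=1 r=2: min(19,11)*1=11 best=171, r--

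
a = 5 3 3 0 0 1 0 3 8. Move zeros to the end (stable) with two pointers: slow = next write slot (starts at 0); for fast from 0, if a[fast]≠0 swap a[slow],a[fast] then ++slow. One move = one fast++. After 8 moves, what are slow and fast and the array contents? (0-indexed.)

slow=5, fast=8, a=[5, 3, 3, 1, 3, 0, 0, 0, 8]

(s=0,f=0) a[fast]=5≠0 swap→a[0]=5 → slow++,fast++
(s=1,f=1) a[fast]=3≠0 swap→a[1]=3 → slow++,fast++
(s=2,f=2) a[fast]=3≠0 swap→a[2]=3 → slow++,fast++
(s=3,f=3) a[fast]=0 → fast++
(s=3,f=4) a[fast]=0 → fast++
(s=3,f=5) a[fast]=1≠0 swap→a[3]=1 → slow++,fast++
(s=4,f=6) a[fast]=0 → fast++
(s=4,f=7) a[fast]=3≠0 swap→a[4]=3 → slow++,fast++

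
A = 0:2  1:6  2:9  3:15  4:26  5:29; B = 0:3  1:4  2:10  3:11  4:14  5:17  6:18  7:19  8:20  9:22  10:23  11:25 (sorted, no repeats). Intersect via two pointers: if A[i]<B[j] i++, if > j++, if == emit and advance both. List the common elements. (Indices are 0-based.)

intersection = []

[i=0,j=0] 2<3 → i++
[i=1,j=0] 6>3 → j++
[i=1,j=1] 6>4 → j++
[i=1,j=2] 6<10 → i++
[i=2,j=2] 9<10 → i++
[i=3,j=2] 15>10 → j++
[i=3,j=3] 15>11 → j++
[i=3,j=4] 15>14 → j++
[i=3,j=5] 15<17 → i++
[i=4,j=5] 26>17 → j++
[i=4,j=6] 26>18 → j++
[i=4,j=7] 26>19 → j++
[i=4,j=8] 26>20 → j++
[i=4,j=9] 26>22 → j++
[i=4,j=10] 26>23 → j++
[i=4,j=11] 26>25 → j++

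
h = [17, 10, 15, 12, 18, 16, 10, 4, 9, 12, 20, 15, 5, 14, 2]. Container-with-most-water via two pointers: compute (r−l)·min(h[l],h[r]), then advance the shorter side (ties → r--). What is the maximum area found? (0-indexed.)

max area = 182

l=0 r=14: min(17,2)*14=28 best=28 *, r--
l=0 r=13: min(17,14)*13=182 best=182 *, r--
l=0 r=12: min(17,5)*12=60 best=182, r--
l=0 r=11: min(17,15)*11=165 best=182, r--
l=0 r=10: min(17,20)*10=170 best=182, l++
l=1 r=10: min(10,20)*9=90 best=182, l++
l=2 r=10: min(15,20)*8=120 best=182, l++
l=3 r=10: min(12,20)*7=84 best=182, l++
l=4 r=10: min(18,20)*6=108 best=182, l++
l=5 r=10: min(16,20)*5=80 best=182, l++
l=6 r=10: min(10,20)*4=40 best=182, l++
l=7 r=10: min(4,20)*3=12 best=182, l++
l=8 r=10: min(9,20)*2=18 best=182, l++
l=9 r=10: min(12,20)*1=12 best=182, l++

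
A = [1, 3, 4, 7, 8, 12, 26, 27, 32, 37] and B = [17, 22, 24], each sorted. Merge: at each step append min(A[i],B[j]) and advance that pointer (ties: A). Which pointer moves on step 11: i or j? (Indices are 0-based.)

i

[i=0,j=0] A[i]=1<=B[j]=17 take 1 → i++
[i=1,j=0] A[i]=3<=B[j]=17 take 3 → i++
[i=2,j=0] A[i]=4<=B[j]=17 take 4 → i++
[i=3,j=0] A[i]=7<=B[j]=17 take 7 → i++
[i=4,j=0] A[i]=8<=B[j]=17 take 8 → i++
[i=5,j=0] A[i]=12<=B[j]=17 take 12 → i++
[i=6,j=0] A[i]=26>B[j]=17 take 17 → j++
[i=6,j=1] A[i]=26>B[j]=22 take 22 → j++
[i=6,j=2] A[i]=26>B[j]=24 take 24 → j++
[i=6,j=3] B done, take A[i]=26 → i++
[i=7,j=3] B done, take A[i]=27 → i++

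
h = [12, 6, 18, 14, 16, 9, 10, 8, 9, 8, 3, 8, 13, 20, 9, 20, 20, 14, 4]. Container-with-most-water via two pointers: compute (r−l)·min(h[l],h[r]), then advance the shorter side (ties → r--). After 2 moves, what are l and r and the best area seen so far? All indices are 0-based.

l=0 r=18: min(12,4)*18=72 best=72 *, r--
l=0 r=17: min(12,14)*17=204 best=204 *, l++

l=1, r=17, best area=204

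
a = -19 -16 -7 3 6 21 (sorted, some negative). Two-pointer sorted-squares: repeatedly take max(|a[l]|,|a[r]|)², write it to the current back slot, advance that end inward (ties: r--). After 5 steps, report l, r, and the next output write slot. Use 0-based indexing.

l=3, r=3, next write slot=0

l=0 r=5: |-19|<=|21| out[5]=441, r--
l=0 r=4: |-19|>|6| out[4]=361, l++
l=1 r=4: |-16|>|6| out[3]=256, l++
l=2 r=4: |-7|>|6| out[2]=49, l++
l=3 r=4: |3|<=|6| out[1]=36, r--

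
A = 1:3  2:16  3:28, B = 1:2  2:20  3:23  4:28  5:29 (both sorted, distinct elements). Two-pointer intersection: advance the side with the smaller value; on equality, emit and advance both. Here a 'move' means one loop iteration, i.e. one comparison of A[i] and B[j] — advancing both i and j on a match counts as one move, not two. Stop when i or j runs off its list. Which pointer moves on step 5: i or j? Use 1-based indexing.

j

[i=1,j=1] 3>2 → j++
[i=1,j=2] 3<20 → i++
[i=2,j=2] 16<20 → i++
[i=3,j=2] 28>20 → j++
[i=3,j=3] 28>23 → j++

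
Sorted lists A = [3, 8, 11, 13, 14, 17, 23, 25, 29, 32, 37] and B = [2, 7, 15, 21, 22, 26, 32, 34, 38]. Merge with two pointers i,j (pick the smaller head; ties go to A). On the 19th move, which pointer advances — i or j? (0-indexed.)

i

[i=0,j=0] A[i]=3>B[j]=2 take 2 → j++
[i=0,j=1] A[i]=3<=B[j]=7 take 3 → i++
[i=1,j=1] A[i]=8>B[j]=7 take 7 → j++
[i=1,j=2] A[i]=8<=B[j]=15 take 8 → i++
[i=2,j=2] A[i]=11<=B[j]=15 take 11 → i++
[i=3,j=2] A[i]=13<=B[j]=15 take 13 → i++
[i=4,j=2] A[i]=14<=B[j]=15 take 14 → i++
[i=5,j=2] A[i]=17>B[j]=15 take 15 → j++
[i=5,j=3] A[i]=17<=B[j]=21 take 17 → i++
[i=6,j=3] A[i]=23>B[j]=21 take 21 → j++
[i=6,j=4] A[i]=23>B[j]=22 take 22 → j++
[i=6,j=5] A[i]=23<=B[j]=26 take 23 → i++
[i=7,j=5] A[i]=25<=B[j]=26 take 25 → i++
[i=8,j=5] A[i]=29>B[j]=26 take 26 → j++
[i=8,j=6] A[i]=29<=B[j]=32 take 29 → i++
[i=9,j=6] A[i]=32<=B[j]=32 take 32 → i++
[i=10,j=6] A[i]=37>B[j]=32 take 32 → j++
[i=10,j=7] A[i]=37>B[j]=34 take 34 → j++
[i=10,j=8] A[i]=37<=B[j]=38 take 37 → i++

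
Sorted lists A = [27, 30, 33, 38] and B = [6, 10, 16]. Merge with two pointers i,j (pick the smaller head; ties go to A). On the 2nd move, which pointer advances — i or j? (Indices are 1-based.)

i=1 j=1: A[i]=27>B[j]=6 take 6, j++
i=1 j=2: A[i]=27>B[j]=10 take 10, j++

j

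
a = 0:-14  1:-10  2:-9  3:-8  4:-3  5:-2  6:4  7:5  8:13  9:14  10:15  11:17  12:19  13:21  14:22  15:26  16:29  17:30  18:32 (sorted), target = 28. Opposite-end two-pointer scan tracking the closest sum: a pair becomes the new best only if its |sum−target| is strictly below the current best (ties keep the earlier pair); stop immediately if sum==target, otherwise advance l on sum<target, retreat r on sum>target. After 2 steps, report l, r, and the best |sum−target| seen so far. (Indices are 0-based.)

l=2, r=18, best |Δ|=6

l=0 r=18: -14+32=18 d=10 *, l++
l=1 r=18: -10+32=22 d=6 *, l++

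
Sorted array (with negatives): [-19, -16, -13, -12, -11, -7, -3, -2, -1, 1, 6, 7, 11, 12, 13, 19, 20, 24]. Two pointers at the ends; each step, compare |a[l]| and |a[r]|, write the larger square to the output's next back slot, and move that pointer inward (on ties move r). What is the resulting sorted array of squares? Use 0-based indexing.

[0,17] |-19|<=|24| out[17]=576 → r--
[0,16] |-19|<=|20| out[16]=400 → r--
[0,15] |-19|<=|19| out[15]=361 → r--
[0,14] |-19|>|13| out[14]=361 → l++
[1,14] |-16|>|13| out[13]=256 → l++
[2,14] |-13|<=|13| out[12]=169 → r--
[2,13] |-13|>|12| out[11]=169 → l++
[3,13] |-12|<=|12| out[10]=144 → r--
[3,12] |-12|>|11| out[9]=144 → l++
[4,12] |-11|<=|11| out[8]=121 → r--
[4,11] |-11|>|7| out[7]=121 → l++
[5,11] |-7|<=|7| out[6]=49 → r--
[5,10] |-7|>|6| out[5]=49 → l++
[6,10] |-3|<=|6| out[4]=36 → r--
[6,9] |-3|>|1| out[3]=9 → l++
[7,9] |-2|>|1| out[2]=4 → l++
[8,9] |-1|<=|1| out[1]=1 → r--
[8,8] |-1|<=|-1| out[0]=1 → r--

[1, 1, 4, 9, 36, 49, 49, 121, 121, 144, 144, 169, 169, 256, 361, 361, 400, 576]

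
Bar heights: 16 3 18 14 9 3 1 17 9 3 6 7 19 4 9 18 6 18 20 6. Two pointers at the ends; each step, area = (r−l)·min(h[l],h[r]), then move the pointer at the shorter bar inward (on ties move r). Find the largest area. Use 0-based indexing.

l=0 r=19: min(16,6)*19=114 best=114 *, r--
l=0 r=18: min(16,20)*18=288 best=288 *, l++
l=1 r=18: min(3,20)*17=51 best=288, l++
l=2 r=18: min(18,20)*16=288 best=288, l++
l=3 r=18: min(14,20)*15=210 best=288, l++
l=4 r=18: min(9,20)*14=126 best=288, l++
l=5 r=18: min(3,20)*13=39 best=288, l++
l=6 r=18: min(1,20)*12=12 best=288, l++
l=7 r=18: min(17,20)*11=187 best=288, l++
l=8 r=18: min(9,20)*10=90 best=288, l++
l=9 r=18: min(3,20)*9=27 best=288, l++
l=10 r=18: min(6,20)*8=48 best=288, l++
l=11 r=18: min(7,20)*7=49 best=288, l++
l=12 r=18: min(19,20)*6=114 best=288, l++
l=13 r=18: min(4,20)*5=20 best=288, l++
l=14 r=18: min(9,20)*4=36 best=288, l++
l=15 r=18: min(18,20)*3=54 best=288, l++
l=16 r=18: min(6,20)*2=12 best=288, l++
l=17 r=18: min(18,20)*1=18 best=288, l++

max area = 288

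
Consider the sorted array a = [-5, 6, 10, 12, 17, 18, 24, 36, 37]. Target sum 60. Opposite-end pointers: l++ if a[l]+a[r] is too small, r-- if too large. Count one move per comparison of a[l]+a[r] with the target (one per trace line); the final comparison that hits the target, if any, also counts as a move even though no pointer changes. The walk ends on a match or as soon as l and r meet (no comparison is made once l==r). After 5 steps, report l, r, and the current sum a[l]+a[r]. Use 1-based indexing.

l=1 r=9: -5+37=32 <60, l++
l=2 r=9: 6+37=43 <60, l++
l=3 r=9: 10+37=47 <60, l++
l=4 r=9: 12+37=49 <60, l++
l=5 r=9: 17+37=54 <60, l++

l=6, r=9, sum=55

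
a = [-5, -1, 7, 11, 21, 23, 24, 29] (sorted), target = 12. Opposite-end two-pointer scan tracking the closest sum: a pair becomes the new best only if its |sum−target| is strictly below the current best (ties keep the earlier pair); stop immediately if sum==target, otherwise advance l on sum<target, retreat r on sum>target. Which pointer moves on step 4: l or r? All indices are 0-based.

r

[0,7] -5+29=24 d=12 * → r--
[0,6] -5+24=19 d=7 * → r--
[0,5] -5+23=18 d=6 * → r--
[0,4] -5+21=16 d=4 * → r--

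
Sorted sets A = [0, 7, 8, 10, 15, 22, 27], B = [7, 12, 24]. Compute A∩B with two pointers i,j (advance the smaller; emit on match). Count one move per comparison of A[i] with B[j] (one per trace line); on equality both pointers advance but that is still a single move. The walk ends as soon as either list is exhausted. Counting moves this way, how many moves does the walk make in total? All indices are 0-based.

[i=0,j=0] 0<7 → i++
[i=1,j=0] 7==7 emit → i++,j++
[i=2,j=1] 8<12 → i++
[i=3,j=1] 10<12 → i++
[i=4,j=1] 15>12 → j++
[i=4,j=2] 15<24 → i++
[i=5,j=2] 22<24 → i++
[i=6,j=2] 27>24 → j++

8 moves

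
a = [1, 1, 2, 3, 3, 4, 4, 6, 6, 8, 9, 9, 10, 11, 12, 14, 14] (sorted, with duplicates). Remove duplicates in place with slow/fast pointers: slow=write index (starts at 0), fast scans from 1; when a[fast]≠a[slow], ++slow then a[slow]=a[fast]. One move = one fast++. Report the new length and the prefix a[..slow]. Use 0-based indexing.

(s=0,f=1) a[fast]=1=a[slow] dup → fast++
(s=0,f=2) a[fast]=2≠a[slow]=1 write a[1]=2 → slow++,fast++
(s=1,f=3) a[fast]=3≠a[slow]=2 write a[2]=3 → slow++,fast++
(s=2,f=4) a[fast]=3=a[slow] dup → fast++
(s=2,f=5) a[fast]=4≠a[slow]=3 write a[3]=4 → slow++,fast++
(s=3,f=6) a[fast]=4=a[slow] dup → fast++
(s=3,f=7) a[fast]=6≠a[slow]=4 write a[4]=6 → slow++,fast++
(s=4,f=8) a[fast]=6=a[slow] dup → fast++
(s=4,f=9) a[fast]=8≠a[slow]=6 write a[5]=8 → slow++,fast++
(s=5,f=10) a[fast]=9≠a[slow]=8 write a[6]=9 → slow++,fast++
(s=6,f=11) a[fast]=9=a[slow] dup → fast++
(s=6,f=12) a[fast]=10≠a[slow]=9 write a[7]=10 → slow++,fast++
(s=7,f=13) a[fast]=11≠a[slow]=10 write a[8]=11 → slow++,fast++
(s=8,f=14) a[fast]=12≠a[slow]=11 write a[9]=12 → slow++,fast++
(s=9,f=15) a[fast]=14≠a[slow]=12 write a[10]=14 → slow++,fast++
(s=10,f=16) a[fast]=14=a[slow] dup → fast++

length 11; prefix = [1, 2, 3, 4, 6, 8, 9, 10, 11, 12, 14]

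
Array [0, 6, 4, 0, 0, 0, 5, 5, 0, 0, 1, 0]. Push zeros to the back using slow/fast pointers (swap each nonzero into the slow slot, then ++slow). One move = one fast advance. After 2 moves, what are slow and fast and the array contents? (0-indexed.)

(s=0,f=0) a[fast]=0 → fast++
(s=0,f=1) a[fast]=6≠0 swap→a[0]=6 → slow++,fast++

slow=1, fast=2, a=[6, 0, 4, 0, 0, 0, 5, 5, 0, 0, 1, 0]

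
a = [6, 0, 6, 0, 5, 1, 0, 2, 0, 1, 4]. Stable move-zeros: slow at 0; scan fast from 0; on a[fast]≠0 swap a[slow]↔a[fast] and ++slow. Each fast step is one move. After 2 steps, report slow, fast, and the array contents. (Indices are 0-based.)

slow=1, fast=2, a=[6, 0, 6, 0, 5, 1, 0, 2, 0, 1, 4]

slow=0 fast=0: a[fast]=6≠0 swap→a[0]=6, slow++,fast++
slow=1 fast=1: a[fast]=0, fast++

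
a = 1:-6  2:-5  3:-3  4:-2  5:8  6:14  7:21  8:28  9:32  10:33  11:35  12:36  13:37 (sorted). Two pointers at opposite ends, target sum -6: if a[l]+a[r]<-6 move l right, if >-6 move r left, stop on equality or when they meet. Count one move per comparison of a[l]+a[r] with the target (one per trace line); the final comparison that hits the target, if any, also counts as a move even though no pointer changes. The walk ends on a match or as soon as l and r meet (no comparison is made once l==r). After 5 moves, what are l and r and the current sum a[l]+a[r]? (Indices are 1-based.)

l=1 r=13: -6+37=31 >-6, r--
l=1 r=12: -6+36=30 >-6, r--
l=1 r=11: -6+35=29 >-6, r--
l=1 r=10: -6+33=27 >-6, r--
l=1 r=9: -6+32=26 >-6, r--

l=1, r=8, sum=22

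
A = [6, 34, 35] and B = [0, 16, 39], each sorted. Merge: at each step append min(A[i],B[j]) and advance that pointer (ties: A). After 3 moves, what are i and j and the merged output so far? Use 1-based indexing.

i=1 j=1: A[i]=6>B[j]=0 take 0, j++
i=1 j=2: A[i]=6<=B[j]=16 take 6, i++
i=2 j=2: A[i]=34>B[j]=16 take 16, j++

i=2, j=3, merged so far=[0, 6, 16]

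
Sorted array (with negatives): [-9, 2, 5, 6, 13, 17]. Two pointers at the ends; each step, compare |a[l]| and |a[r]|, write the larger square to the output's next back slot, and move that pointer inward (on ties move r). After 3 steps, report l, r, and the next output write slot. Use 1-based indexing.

l=2, r=4, next write slot=3

[1,6] |-9|<=|17| out[6]=289 → r--
[1,5] |-9|<=|13| out[5]=169 → r--
[1,4] |-9|>|6| out[4]=81 → l++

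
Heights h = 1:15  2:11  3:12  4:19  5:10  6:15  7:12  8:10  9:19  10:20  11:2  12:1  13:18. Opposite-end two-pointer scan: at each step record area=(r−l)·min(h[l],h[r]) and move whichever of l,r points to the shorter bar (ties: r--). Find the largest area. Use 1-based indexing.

l=1 r=13: min(15,18)*12=180 best=180 *, l++
l=2 r=13: min(11,18)*11=121 best=180, l++
l=3 r=13: min(12,18)*10=120 best=180, l++
l=4 r=13: min(19,18)*9=162 best=180, r--
l=4 r=12: min(19,1)*8=8 best=180, r--
l=4 r=11: min(19,2)*7=14 best=180, r--
l=4 r=10: min(19,20)*6=114 best=180, l++
l=5 r=10: min(10,20)*5=50 best=180, l++
l=6 r=10: min(15,20)*4=60 best=180, l++
l=7 r=10: min(12,20)*3=36 best=180, l++
l=8 r=10: min(10,20)*2=20 best=180, l++
l=9 r=10: min(19,20)*1=19 best=180, l++

max area = 180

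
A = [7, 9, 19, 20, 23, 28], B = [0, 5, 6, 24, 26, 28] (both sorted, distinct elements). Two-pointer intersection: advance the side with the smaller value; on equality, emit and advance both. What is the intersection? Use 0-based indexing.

intersection = [28]

[i=0,j=0] 7>0 → j++
[i=0,j=1] 7>5 → j++
[i=0,j=2] 7>6 → j++
[i=0,j=3] 7<24 → i++
[i=1,j=3] 9<24 → i++
[i=2,j=3] 19<24 → i++
[i=3,j=3] 20<24 → i++
[i=4,j=3] 23<24 → i++
[i=5,j=3] 28>24 → j++
[i=5,j=4] 28>26 → j++
[i=5,j=5] 28==28 emit → i++,j++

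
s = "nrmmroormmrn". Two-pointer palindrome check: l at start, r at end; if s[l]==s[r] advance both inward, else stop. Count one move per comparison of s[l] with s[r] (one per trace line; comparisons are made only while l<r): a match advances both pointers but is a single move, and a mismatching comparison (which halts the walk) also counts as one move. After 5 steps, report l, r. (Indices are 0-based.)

l=0 r=11: 'n'=='n', l++,r--
l=1 r=10: 'r'=='r', l++,r--
l=2 r=9: 'm'=='m', l++,r--
l=3 r=8: 'm'=='m', l++,r--
l=4 r=7: 'r'=='r', l++,r--

l=5, r=6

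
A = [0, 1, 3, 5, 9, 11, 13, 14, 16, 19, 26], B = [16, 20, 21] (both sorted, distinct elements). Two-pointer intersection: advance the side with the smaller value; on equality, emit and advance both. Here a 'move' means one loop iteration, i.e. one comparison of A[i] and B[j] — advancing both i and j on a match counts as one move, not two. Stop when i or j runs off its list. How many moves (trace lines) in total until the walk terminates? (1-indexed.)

[i=1,j=1] 0<16 → i++
[i=2,j=1] 1<16 → i++
[i=3,j=1] 3<16 → i++
[i=4,j=1] 5<16 → i++
[i=5,j=1] 9<16 → i++
[i=6,j=1] 11<16 → i++
[i=7,j=1] 13<16 → i++
[i=8,j=1] 14<16 → i++
[i=9,j=1] 16==16 emit → i++,j++
[i=10,j=2] 19<20 → i++
[i=11,j=2] 26>20 → j++
[i=11,j=3] 26>21 → j++

12 moves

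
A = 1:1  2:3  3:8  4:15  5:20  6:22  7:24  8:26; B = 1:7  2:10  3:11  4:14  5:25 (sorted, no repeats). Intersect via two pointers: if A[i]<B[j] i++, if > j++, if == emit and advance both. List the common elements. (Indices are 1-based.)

intersection = []

i=1 j=1: 1<7, i++
i=2 j=1: 3<7, i++
i=3 j=1: 8>7, j++
i=3 j=2: 8<10, i++
i=4 j=2: 15>10, j++
i=4 j=3: 15>11, j++
i=4 j=4: 15>14, j++
i=4 j=5: 15<25, i++
i=5 j=5: 20<25, i++
i=6 j=5: 22<25, i++
i=7 j=5: 24<25, i++
i=8 j=5: 26>25, j++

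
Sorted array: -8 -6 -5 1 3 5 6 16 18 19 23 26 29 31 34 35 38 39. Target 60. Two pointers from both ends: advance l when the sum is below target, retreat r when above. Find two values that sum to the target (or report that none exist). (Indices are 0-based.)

[0,17] -8+39=31 <60 → l++
[1,17] -6+39=33 <60 → l++
[2,17] -5+39=34 <60 → l++
[3,17] 1+39=40 <60 → l++
[4,17] 3+39=42 <60 → l++
[5,17] 5+39=44 <60 → l++
[6,17] 6+39=45 <60 → l++
[7,17] 16+39=55 <60 → l++
[8,17] 18+39=57 <60 → l++
[9,17] 19+39=58 <60 → l++
[10,17] 23+39=62 >60 → r--
[10,16] 23+38=61 >60 → r--
[10,15] 23+35=58 <60 → l++
[11,15] 26+35=61 >60 → r--
[11,14] 26+34=60 → found

(26, 34)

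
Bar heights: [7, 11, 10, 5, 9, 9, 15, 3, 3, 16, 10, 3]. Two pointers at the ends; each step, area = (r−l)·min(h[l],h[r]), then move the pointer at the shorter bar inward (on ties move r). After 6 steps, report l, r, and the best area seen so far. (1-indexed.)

l=5, r=10, best area=90

l=1 r=12: min(7,3)*11=33 best=33 *, r--
l=1 r=11: min(7,10)*10=70 best=70 *, l++
l=2 r=11: min(11,10)*9=90 best=90 *, r--
l=2 r=10: min(11,16)*8=88 best=90, l++
l=3 r=10: min(10,16)*7=70 best=90, l++
l=4 r=10: min(5,16)*6=30 best=90, l++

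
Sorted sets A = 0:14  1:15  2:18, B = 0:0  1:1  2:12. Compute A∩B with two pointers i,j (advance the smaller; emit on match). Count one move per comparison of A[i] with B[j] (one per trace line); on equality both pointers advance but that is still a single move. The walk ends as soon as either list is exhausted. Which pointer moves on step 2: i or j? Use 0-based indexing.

j

[i=0,j=0] 14>0 → j++
[i=0,j=1] 14>1 → j++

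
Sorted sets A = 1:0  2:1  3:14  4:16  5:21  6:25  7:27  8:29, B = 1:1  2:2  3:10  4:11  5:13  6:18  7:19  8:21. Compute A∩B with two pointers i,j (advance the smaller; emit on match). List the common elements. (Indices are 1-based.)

intersection = [1, 21]

i=1 j=1: 0<1, i++
i=2 j=1: 1==1 emit, i++,j++
i=3 j=2: 14>2, j++
i=3 j=3: 14>10, j++
i=3 j=4: 14>11, j++
i=3 j=5: 14>13, j++
i=3 j=6: 14<18, i++
i=4 j=6: 16<18, i++
i=5 j=6: 21>18, j++
i=5 j=7: 21>19, j++
i=5 j=8: 21==21 emit, i++,j++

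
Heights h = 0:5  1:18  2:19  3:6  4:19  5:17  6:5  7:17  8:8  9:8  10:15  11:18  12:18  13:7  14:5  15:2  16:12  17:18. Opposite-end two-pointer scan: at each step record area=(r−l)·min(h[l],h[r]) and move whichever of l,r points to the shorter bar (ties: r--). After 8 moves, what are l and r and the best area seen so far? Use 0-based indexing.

l=0 r=17: min(5,18)*17=85 best=85 *, l++
l=1 r=17: min(18,18)*16=288 best=288 *, r--
l=1 r=16: min(18,12)*15=180 best=288, r--
l=1 r=15: min(18,2)*14=28 best=288, r--
l=1 r=14: min(18,5)*13=65 best=288, r--
l=1 r=13: min(18,7)*12=84 best=288, r--
l=1 r=12: min(18,18)*11=198 best=288, r--
l=1 r=11: min(18,18)*10=180 best=288, r--

l=1, r=10, best area=288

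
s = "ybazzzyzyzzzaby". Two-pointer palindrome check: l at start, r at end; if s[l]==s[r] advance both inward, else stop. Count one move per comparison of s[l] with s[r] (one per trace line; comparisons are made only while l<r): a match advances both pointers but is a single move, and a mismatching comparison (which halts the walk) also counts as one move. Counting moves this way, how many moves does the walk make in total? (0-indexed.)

l=0 r=14: 'y'=='y', l++,r--
l=1 r=13: 'b'=='b', l++,r--
l=2 r=12: 'a'=='a', l++,r--
l=3 r=11: 'z'=='z', l++,r--
l=4 r=10: 'z'=='z', l++,r--
l=5 r=9: 'z'=='z', l++,r--
l=6 r=8: 'y'=='y', l++,r--

7 moves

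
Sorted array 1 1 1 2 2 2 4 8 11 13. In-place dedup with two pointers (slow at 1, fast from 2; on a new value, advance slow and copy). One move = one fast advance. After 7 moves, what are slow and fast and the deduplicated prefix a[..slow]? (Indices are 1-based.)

slow=4, fast=9, prefix=[1, 2, 4, 8]

(s=1,f=2) a[fast]=1=a[slow] dup → fast++
(s=1,f=3) a[fast]=1=a[slow] dup → fast++
(s=1,f=4) a[fast]=2≠a[slow]=1 write a[2]=2 → slow++,fast++
(s=2,f=5) a[fast]=2=a[slow] dup → fast++
(s=2,f=6) a[fast]=2=a[slow] dup → fast++
(s=2,f=7) a[fast]=4≠a[slow]=2 write a[3]=4 → slow++,fast++
(s=3,f=8) a[fast]=8≠a[slow]=4 write a[4]=8 → slow++,fast++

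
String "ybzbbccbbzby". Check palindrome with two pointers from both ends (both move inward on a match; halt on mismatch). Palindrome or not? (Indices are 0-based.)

palindrome

[0,11] 'y'=='y' → l++,r--
[1,10] 'b'=='b' → l++,r--
[2,9] 'z'=='z' → l++,r--
[3,8] 'b'=='b' → l++,r--
[4,7] 'b'=='b' → l++,r--
[5,6] 'c'=='c' → l++,r--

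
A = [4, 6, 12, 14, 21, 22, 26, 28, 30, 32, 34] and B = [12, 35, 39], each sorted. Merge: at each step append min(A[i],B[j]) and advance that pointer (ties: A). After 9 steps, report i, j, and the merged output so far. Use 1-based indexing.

i=9, j=2, merged so far=[4, 6, 12, 12, 14, 21, 22, 26, 28]

[i=1,j=1] A[i]=4<=B[j]=12 take 4 → i++
[i=2,j=1] A[i]=6<=B[j]=12 take 6 → i++
[i=3,j=1] A[i]=12<=B[j]=12 take 12 → i++
[i=4,j=1] A[i]=14>B[j]=12 take 12 → j++
[i=4,j=2] A[i]=14<=B[j]=35 take 14 → i++
[i=5,j=2] A[i]=21<=B[j]=35 take 21 → i++
[i=6,j=2] A[i]=22<=B[j]=35 take 22 → i++
[i=7,j=2] A[i]=26<=B[j]=35 take 26 → i++
[i=8,j=2] A[i]=28<=B[j]=35 take 28 → i++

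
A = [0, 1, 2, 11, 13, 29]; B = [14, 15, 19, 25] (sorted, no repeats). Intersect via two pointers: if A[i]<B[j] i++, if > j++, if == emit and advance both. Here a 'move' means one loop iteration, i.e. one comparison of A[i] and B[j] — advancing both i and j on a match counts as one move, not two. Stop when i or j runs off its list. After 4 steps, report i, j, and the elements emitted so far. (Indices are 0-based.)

i=4, j=0, emitted=[]

i=0 j=0: 0<14, i++
i=1 j=0: 1<14, i++
i=2 j=0: 2<14, i++
i=3 j=0: 11<14, i++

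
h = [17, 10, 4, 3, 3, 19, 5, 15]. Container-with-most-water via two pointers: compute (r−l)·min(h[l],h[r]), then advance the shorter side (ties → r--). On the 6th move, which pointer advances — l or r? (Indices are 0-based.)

l=0 r=7: min(17,15)*7=105 best=105 *, r--
l=0 r=6: min(17,5)*6=30 best=105, r--
l=0 r=5: min(17,19)*5=85 best=105, l++
l=1 r=5: min(10,19)*4=40 best=105, l++
l=2 r=5: min(4,19)*3=12 best=105, l++
l=3 r=5: min(3,19)*2=6 best=105, l++

l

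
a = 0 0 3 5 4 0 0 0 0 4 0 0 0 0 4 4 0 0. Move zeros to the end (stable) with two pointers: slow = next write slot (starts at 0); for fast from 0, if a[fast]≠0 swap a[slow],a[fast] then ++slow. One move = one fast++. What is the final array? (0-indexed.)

slow=0 fast=0: a[fast]=0, fast++
slow=0 fast=1: a[fast]=0, fast++
slow=0 fast=2: a[fast]=3≠0 swap→a[0]=3, slow++,fast++
slow=1 fast=3: a[fast]=5≠0 swap→a[1]=5, slow++,fast++
slow=2 fast=4: a[fast]=4≠0 swap→a[2]=4, slow++,fast++
slow=3 fast=5: a[fast]=0, fast++
slow=3 fast=6: a[fast]=0, fast++
slow=3 fast=7: a[fast]=0, fast++
slow=3 fast=8: a[fast]=0, fast++
slow=3 fast=9: a[fast]=4≠0 swap→a[3]=4, slow++,fast++
slow=4 fast=10: a[fast]=0, fast++
slow=4 fast=11: a[fast]=0, fast++
slow=4 fast=12: a[fast]=0, fast++
slow=4 fast=13: a[fast]=0, fast++
slow=4 fast=14: a[fast]=4≠0 swap→a[4]=4, slow++,fast++
slow=5 fast=15: a[fast]=4≠0 swap→a[5]=4, slow++,fast++
slow=6 fast=16: a[fast]=0, fast++
slow=6 fast=17: a[fast]=0, fast++

[3, 5, 4, 4, 4, 4, 0, 0, 0, 0, 0, 0, 0, 0, 0, 0, 0, 0]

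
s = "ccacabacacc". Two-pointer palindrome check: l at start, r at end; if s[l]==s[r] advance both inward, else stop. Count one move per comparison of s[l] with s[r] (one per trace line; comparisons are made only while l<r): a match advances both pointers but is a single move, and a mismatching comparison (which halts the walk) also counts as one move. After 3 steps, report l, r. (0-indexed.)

l=0 r=10: 'c'=='c', l++,r--
l=1 r=9: 'c'=='c', l++,r--
l=2 r=8: 'a'=='a', l++,r--

l=3, r=7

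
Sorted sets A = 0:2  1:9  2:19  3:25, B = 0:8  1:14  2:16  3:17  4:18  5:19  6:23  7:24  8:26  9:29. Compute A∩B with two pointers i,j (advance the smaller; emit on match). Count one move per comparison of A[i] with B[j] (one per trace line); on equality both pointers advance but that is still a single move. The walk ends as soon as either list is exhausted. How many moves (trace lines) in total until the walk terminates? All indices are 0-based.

i=0 j=0: 2<8, i++
i=1 j=0: 9>8, j++
i=1 j=1: 9<14, i++
i=2 j=1: 19>14, j++
i=2 j=2: 19>16, j++
i=2 j=3: 19>17, j++
i=2 j=4: 19>18, j++
i=2 j=5: 19==19 emit, i++,j++
i=3 j=6: 25>23, j++
i=3 j=7: 25>24, j++
i=3 j=8: 25<26, i++

11 moves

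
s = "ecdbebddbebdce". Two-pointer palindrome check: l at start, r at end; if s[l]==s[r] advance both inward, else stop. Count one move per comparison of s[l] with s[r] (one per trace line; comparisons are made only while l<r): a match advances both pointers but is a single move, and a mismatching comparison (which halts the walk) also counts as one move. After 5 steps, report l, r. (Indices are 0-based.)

l=5, r=8

[0,13] 'e'=='e' → l++,r--
[1,12] 'c'=='c' → l++,r--
[2,11] 'd'=='d' → l++,r--
[3,10] 'b'=='b' → l++,r--
[4,9] 'e'=='e' → l++,r--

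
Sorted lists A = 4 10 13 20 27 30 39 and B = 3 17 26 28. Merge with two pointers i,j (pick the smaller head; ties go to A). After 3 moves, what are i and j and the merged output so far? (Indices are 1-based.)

i=3, j=2, merged so far=[3, 4, 10]

[i=1,j=1] A[i]=4>B[j]=3 take 3 → j++
[i=1,j=2] A[i]=4<=B[j]=17 take 4 → i++
[i=2,j=2] A[i]=10<=B[j]=17 take 10 → i++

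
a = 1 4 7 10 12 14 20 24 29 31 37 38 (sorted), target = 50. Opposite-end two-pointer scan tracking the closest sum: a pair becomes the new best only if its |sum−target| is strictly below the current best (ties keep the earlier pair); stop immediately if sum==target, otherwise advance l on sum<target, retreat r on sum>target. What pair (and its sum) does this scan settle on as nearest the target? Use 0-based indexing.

l=0 r=11: 1+38=39 d=11 *, l++
l=1 r=11: 4+38=42 d=8 *, l++
l=2 r=11: 7+38=45 d=5 *, l++
l=3 r=11: 10+38=48 d=2 *, l++
l=4 r=11: 12+38=50 d=0 *, stop

pair (12, 38) with sum 50 (|Δ|=0)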